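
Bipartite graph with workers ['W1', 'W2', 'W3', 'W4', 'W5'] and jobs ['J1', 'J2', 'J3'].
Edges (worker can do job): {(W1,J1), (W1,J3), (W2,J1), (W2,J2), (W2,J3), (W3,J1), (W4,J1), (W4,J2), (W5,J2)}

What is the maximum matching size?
Maximum matching size = 3

Maximum matching: {(W1,J3), (W3,J1), (W5,J2)}
Size: 3

This assigns 3 workers to 3 distinct jobs.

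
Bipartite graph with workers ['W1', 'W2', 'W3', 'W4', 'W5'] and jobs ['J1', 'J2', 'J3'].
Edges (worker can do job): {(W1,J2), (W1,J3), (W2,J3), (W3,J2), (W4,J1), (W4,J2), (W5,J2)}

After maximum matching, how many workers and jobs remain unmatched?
Unmatched: 2 workers, 0 jobs

Maximum matching size: 3
Workers: 5 total, 3 matched, 2 unmatched
Jobs: 3 total, 3 matched, 0 unmatched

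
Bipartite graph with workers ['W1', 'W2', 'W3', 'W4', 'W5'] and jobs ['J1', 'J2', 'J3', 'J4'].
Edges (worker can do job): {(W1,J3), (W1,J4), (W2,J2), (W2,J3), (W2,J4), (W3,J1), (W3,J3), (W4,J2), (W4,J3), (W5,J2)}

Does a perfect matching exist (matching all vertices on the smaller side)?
Yes, perfect matching exists (size 4)

Perfect matching: {(W1,J4), (W3,J1), (W4,J3), (W5,J2)}
All 4 vertices on the smaller side are matched.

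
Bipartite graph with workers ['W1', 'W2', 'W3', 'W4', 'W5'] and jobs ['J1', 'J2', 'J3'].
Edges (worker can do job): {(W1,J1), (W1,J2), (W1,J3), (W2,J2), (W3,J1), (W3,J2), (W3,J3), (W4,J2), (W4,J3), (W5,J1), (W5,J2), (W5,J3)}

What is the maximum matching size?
Maximum matching size = 3

Maximum matching: {(W3,J1), (W4,J2), (W5,J3)}
Size: 3

This assigns 3 workers to 3 distinct jobs.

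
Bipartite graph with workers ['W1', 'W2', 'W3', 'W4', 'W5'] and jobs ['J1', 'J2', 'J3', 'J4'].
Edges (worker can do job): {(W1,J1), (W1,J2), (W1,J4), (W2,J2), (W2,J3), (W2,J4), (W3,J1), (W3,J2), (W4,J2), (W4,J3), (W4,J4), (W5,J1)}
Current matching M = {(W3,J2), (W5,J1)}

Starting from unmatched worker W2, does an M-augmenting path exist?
Yes: W2 → J3

An M-augmenting path alternates non-matching / matching edges, starting and ending at unmatched vertices.
Path: W2 → J3
(J3 is unmatched in M, so the path is augmenting.)
Flipping edges along this path would increase |M| from 2 to 3.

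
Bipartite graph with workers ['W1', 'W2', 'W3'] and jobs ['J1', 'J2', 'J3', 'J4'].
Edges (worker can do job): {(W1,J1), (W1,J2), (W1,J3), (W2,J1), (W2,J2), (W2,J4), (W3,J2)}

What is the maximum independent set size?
Maximum independent set = 4

By König's theorem:
- Min vertex cover = Max matching = 3
- Max independent set = Total vertices - Min vertex cover
- Max independent set = 7 - 3 = 4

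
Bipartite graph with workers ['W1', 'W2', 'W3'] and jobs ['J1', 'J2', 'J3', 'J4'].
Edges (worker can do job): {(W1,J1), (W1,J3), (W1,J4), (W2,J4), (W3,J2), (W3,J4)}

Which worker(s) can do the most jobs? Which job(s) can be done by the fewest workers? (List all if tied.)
Most versatile: W1 (3 jobs); Least covered: J1, J2, J3 (1 workers)

Worker degrees (jobs they can do): W1:3, W2:1, W3:2
Job degrees (workers who can do it): J1:1, J2:1, J3:1, J4:3

Maximum worker degree is 3, achieved by: W1
Minimum job degree is 1, achieved by: J1, J2, J3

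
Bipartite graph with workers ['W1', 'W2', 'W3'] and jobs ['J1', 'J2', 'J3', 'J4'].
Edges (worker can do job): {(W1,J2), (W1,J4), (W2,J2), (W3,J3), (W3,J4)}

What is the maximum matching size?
Maximum matching size = 3

Maximum matching: {(W1,J4), (W2,J2), (W3,J3)}
Size: 3

This assigns 3 workers to 3 distinct jobs.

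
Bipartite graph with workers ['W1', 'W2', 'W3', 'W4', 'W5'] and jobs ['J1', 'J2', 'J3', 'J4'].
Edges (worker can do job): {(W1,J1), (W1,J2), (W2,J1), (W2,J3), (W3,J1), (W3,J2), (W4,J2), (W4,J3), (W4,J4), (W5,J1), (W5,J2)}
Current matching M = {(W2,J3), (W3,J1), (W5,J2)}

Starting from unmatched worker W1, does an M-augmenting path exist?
No augmenting path from W1

Alternating search from W1 reaches jobs: {J1, J2}.
Every reachable job is already matched in M, and following those matched edges back to workers exposes no further unvisited jobs.
No M-augmenting path from W1 exists.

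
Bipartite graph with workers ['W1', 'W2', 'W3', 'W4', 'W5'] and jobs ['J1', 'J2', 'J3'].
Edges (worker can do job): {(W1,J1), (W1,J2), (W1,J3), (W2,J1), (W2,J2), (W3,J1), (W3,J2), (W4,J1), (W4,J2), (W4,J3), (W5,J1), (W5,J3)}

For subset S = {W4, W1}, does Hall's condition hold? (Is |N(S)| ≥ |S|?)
Yes: |N(S)| = 3, |S| = 2

Subset S = {W4, W1}
Neighbors N(S) = {J1, J2, J3}

|N(S)| = 3, |S| = 2
Hall's condition: |N(S)| ≥ |S| is satisfied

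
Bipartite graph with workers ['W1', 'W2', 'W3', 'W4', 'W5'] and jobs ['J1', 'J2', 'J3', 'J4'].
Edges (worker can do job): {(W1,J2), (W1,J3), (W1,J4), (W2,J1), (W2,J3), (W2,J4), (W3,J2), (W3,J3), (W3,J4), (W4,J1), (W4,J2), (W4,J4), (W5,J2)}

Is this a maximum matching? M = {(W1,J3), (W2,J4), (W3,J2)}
No, size 3 is not maximum

Proposed matching has size 3.
Maximum matching size for this graph: 4.

This is NOT maximum - can be improved to size 4.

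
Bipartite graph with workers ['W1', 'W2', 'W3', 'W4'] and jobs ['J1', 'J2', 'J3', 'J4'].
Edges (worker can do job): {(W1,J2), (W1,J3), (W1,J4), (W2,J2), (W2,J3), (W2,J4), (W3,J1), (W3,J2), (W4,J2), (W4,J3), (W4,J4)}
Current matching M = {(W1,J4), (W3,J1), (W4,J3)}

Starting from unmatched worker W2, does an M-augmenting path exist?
Yes: W2 → J2

An M-augmenting path alternates non-matching / matching edges, starting and ending at unmatched vertices.
Path: W2 → J2
(J2 is unmatched in M, so the path is augmenting.)
Flipping edges along this path would increase |M| from 3 to 4.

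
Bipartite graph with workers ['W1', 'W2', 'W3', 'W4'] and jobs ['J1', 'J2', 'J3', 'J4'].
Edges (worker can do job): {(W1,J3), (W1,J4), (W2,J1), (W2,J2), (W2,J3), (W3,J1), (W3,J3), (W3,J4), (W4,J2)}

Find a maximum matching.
Matching: {(W1,J4), (W2,J3), (W3,J1), (W4,J2)}

Maximum matching (size 4):
  W1 → J4
  W2 → J3
  W3 → J1
  W4 → J2

Each worker is assigned to at most one job, and each job to at most one worker.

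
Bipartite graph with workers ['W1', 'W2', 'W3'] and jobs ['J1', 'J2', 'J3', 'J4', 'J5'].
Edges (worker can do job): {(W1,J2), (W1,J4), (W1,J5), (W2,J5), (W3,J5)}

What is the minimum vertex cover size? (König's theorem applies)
Minimum vertex cover size = 2

By König's theorem: in bipartite graphs,
min vertex cover = max matching = 2

Maximum matching has size 2, so minimum vertex cover also has size 2.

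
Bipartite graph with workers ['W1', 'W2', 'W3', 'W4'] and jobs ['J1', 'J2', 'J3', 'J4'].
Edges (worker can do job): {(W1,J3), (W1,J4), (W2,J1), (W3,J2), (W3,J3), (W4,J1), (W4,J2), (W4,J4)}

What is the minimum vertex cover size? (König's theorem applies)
Minimum vertex cover size = 4

By König's theorem: in bipartite graphs,
min vertex cover = max matching = 4

Maximum matching has size 4, so minimum vertex cover also has size 4.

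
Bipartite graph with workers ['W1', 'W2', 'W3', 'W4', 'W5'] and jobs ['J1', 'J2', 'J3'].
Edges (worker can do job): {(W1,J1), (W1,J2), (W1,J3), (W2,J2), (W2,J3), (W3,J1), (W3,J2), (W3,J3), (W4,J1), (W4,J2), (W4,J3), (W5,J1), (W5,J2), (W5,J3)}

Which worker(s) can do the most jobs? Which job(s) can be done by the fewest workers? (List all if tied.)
Most versatile: W1, W3, W4, W5 (3 jobs); Least covered: J1 (4 workers)

Worker degrees (jobs they can do): W1:3, W2:2, W3:3, W4:3, W5:3
Job degrees (workers who can do it): J1:4, J2:5, J3:5

Maximum worker degree is 3, achieved by: W1, W3, W4, W5
Minimum job degree is 4, achieved by: J1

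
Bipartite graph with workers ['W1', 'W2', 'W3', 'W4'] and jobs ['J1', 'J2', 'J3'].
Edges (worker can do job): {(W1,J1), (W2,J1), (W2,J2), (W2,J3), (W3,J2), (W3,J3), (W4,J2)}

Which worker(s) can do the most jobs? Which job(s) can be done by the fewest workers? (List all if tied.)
Most versatile: W2 (3 jobs); Least covered: J1, J3 (2 workers)

Worker degrees (jobs they can do): W1:1, W2:3, W3:2, W4:1
Job degrees (workers who can do it): J1:2, J2:3, J3:2

Maximum worker degree is 3, achieved by: W2
Minimum job degree is 2, achieved by: J1, J3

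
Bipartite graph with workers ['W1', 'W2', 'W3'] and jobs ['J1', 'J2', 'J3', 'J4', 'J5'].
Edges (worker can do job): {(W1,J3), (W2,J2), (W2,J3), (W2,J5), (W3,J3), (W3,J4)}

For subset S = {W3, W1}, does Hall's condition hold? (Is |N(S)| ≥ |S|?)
Yes: |N(S)| = 2, |S| = 2

Subset S = {W3, W1}
Neighbors N(S) = {J3, J4}

|N(S)| = 2, |S| = 2
Hall's condition: |N(S)| ≥ |S| is satisfied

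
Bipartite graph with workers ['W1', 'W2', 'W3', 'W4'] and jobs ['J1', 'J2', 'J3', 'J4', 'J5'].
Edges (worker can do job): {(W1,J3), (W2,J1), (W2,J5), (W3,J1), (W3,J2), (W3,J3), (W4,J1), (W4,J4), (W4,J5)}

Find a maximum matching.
Matching: {(W1,J3), (W2,J1), (W3,J2), (W4,J5)}

Maximum matching (size 4):
  W1 → J3
  W2 → J1
  W3 → J2
  W4 → J5

Each worker is assigned to at most one job, and each job to at most one worker.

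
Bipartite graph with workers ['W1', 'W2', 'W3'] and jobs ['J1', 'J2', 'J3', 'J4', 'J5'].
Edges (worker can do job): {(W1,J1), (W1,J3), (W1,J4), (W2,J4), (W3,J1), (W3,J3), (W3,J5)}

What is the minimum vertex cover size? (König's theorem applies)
Minimum vertex cover size = 3

By König's theorem: in bipartite graphs,
min vertex cover = max matching = 3

Maximum matching has size 3, so minimum vertex cover also has size 3.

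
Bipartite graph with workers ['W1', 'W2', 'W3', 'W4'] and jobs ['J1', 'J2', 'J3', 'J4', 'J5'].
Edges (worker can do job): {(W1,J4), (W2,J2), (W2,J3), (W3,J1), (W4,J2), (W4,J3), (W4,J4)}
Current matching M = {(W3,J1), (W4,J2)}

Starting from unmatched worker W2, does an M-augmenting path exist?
Yes: W2 → J2 → W4 → J3

An M-augmenting path alternates non-matching / matching edges, starting and ending at unmatched vertices.
Path: W2 → J2 → W4 → J3
(J3 is unmatched in M, so the path is augmenting.)
Flipping edges along this path would increase |M| from 2 to 3.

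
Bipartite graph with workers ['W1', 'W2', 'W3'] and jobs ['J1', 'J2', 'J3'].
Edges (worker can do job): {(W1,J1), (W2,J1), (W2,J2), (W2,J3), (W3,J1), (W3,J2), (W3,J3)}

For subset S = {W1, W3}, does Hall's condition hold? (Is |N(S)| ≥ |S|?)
Yes: |N(S)| = 3, |S| = 2

Subset S = {W1, W3}
Neighbors N(S) = {J1, J2, J3}

|N(S)| = 3, |S| = 2
Hall's condition: |N(S)| ≥ |S| is satisfied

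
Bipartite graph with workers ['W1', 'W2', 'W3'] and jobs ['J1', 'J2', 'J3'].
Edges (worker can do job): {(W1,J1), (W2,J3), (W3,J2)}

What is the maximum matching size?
Maximum matching size = 3

Maximum matching: {(W1,J1), (W2,J3), (W3,J2)}
Size: 3

This assigns 3 workers to 3 distinct jobs.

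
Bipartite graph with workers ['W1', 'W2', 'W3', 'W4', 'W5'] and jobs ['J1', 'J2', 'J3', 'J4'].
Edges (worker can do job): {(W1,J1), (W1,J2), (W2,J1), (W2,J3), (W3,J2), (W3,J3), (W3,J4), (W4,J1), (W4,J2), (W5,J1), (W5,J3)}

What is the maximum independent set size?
Maximum independent set = 5

By König's theorem:
- Min vertex cover = Max matching = 4
- Max independent set = Total vertices - Min vertex cover
- Max independent set = 9 - 4 = 5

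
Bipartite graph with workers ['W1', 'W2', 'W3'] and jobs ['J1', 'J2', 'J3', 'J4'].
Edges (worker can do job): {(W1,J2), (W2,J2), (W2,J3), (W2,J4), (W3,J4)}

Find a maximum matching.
Matching: {(W1,J2), (W2,J3), (W3,J4)}

Maximum matching (size 3):
  W1 → J2
  W2 → J3
  W3 → J4

Each worker is assigned to at most one job, and each job to at most one worker.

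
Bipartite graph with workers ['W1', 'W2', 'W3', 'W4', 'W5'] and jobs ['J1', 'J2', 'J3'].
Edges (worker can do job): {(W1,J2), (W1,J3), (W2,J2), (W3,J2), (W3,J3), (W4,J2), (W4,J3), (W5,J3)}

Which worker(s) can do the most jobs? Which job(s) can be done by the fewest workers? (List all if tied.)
Most versatile: W1, W3, W4 (2 jobs); Least covered: J1 (0 workers)

Worker degrees (jobs they can do): W1:2, W2:1, W3:2, W4:2, W5:1
Job degrees (workers who can do it): J1:0, J2:4, J3:4

Maximum worker degree is 2, achieved by: W1, W3, W4
Minimum job degree is 0, achieved by: J1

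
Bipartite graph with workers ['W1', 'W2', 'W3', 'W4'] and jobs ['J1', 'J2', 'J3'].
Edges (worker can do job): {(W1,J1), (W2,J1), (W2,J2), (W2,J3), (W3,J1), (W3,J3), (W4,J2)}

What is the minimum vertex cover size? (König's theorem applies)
Minimum vertex cover size = 3

By König's theorem: in bipartite graphs,
min vertex cover = max matching = 3

Maximum matching has size 3, so minimum vertex cover also has size 3.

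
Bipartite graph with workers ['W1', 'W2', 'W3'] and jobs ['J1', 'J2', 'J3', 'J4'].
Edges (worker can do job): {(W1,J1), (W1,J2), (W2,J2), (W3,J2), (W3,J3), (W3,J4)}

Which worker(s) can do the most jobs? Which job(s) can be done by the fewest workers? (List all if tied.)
Most versatile: W3 (3 jobs); Least covered: J1, J3, J4 (1 workers)

Worker degrees (jobs they can do): W1:2, W2:1, W3:3
Job degrees (workers who can do it): J1:1, J2:3, J3:1, J4:1

Maximum worker degree is 3, achieved by: W3
Minimum job degree is 1, achieved by: J1, J3, J4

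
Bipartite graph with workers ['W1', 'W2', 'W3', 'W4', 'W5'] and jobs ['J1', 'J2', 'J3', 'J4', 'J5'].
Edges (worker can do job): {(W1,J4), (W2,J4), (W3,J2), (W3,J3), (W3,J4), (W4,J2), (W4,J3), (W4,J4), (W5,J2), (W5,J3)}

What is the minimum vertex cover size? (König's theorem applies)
Minimum vertex cover size = 3

By König's theorem: in bipartite graphs,
min vertex cover = max matching = 3

Maximum matching has size 3, so minimum vertex cover also has size 3.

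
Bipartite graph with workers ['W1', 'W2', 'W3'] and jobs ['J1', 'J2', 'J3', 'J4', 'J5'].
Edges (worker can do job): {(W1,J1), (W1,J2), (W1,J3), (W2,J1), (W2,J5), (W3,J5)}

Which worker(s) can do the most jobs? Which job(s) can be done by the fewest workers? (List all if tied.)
Most versatile: W1 (3 jobs); Least covered: J4 (0 workers)

Worker degrees (jobs they can do): W1:3, W2:2, W3:1
Job degrees (workers who can do it): J1:2, J2:1, J3:1, J4:0, J5:2

Maximum worker degree is 3, achieved by: W1
Minimum job degree is 0, achieved by: J4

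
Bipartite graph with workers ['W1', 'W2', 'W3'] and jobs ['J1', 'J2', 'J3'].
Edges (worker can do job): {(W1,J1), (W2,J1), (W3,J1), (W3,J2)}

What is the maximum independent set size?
Maximum independent set = 4

By König's theorem:
- Min vertex cover = Max matching = 2
- Max independent set = Total vertices - Min vertex cover
- Max independent set = 6 - 2 = 4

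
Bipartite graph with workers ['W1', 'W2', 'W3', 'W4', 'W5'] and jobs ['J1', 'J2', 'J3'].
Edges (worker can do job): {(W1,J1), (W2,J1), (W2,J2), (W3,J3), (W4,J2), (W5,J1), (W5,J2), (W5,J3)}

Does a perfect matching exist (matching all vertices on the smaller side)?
Yes, perfect matching exists (size 3)

Perfect matching: {(W1,J1), (W3,J3), (W5,J2)}
All 3 vertices on the smaller side are matched.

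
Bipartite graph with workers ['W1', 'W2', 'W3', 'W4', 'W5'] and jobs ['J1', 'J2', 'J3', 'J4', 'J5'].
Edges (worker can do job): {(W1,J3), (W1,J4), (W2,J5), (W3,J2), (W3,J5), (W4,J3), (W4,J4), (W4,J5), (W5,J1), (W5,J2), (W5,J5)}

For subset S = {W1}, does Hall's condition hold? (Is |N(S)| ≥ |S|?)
Yes: |N(S)| = 2, |S| = 1

Subset S = {W1}
Neighbors N(S) = {J3, J4}

|N(S)| = 2, |S| = 1
Hall's condition: |N(S)| ≥ |S| is satisfied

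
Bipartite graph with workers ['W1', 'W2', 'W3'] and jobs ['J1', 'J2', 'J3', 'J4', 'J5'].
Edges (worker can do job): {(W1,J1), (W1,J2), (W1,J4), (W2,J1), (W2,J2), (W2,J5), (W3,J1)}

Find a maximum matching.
Matching: {(W1,J2), (W2,J5), (W3,J1)}

Maximum matching (size 3):
  W1 → J2
  W2 → J5
  W3 → J1

Each worker is assigned to at most one job, and each job to at most one worker.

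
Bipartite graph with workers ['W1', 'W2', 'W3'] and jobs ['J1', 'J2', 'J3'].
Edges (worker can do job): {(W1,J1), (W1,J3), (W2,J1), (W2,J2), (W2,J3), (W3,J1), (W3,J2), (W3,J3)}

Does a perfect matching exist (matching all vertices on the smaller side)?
Yes, perfect matching exists (size 3)

Perfect matching: {(W1,J3), (W2,J2), (W3,J1)}
All 3 vertices on the smaller side are matched.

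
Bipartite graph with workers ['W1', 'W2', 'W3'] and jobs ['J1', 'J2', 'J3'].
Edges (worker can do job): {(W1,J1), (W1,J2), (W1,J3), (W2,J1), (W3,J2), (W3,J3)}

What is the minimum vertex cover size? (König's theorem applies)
Minimum vertex cover size = 3

By König's theorem: in bipartite graphs,
min vertex cover = max matching = 3

Maximum matching has size 3, so minimum vertex cover also has size 3.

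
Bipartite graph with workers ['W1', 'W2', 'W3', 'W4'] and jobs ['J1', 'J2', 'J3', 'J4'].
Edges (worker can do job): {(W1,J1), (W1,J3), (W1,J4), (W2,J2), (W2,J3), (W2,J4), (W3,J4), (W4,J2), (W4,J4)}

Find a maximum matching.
Matching: {(W1,J1), (W2,J3), (W3,J4), (W4,J2)}

Maximum matching (size 4):
  W1 → J1
  W2 → J3
  W3 → J4
  W4 → J2

Each worker is assigned to at most one job, and each job to at most one worker.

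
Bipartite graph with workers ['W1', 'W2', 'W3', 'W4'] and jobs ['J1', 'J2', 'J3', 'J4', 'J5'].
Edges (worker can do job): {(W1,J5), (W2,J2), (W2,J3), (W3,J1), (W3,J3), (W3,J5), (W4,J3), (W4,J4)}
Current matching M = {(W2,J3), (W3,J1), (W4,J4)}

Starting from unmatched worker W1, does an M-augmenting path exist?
Yes: W1 → J5

An M-augmenting path alternates non-matching / matching edges, starting and ending at unmatched vertices.
Path: W1 → J5
(J5 is unmatched in M, so the path is augmenting.)
Flipping edges along this path would increase |M| from 3 to 4.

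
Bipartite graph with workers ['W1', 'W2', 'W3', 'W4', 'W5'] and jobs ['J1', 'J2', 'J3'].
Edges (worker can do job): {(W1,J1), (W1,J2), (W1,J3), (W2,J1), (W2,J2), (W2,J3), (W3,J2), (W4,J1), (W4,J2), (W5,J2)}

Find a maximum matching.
Matching: {(W1,J3), (W3,J2), (W4,J1)}

Maximum matching (size 3):
  W1 → J3
  W3 → J2
  W4 → J1

Each worker is assigned to at most one job, and each job to at most one worker.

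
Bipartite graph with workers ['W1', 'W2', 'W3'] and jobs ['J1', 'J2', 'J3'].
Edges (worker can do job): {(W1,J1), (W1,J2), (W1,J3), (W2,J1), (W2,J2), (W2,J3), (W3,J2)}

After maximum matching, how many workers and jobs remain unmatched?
Unmatched: 0 workers, 0 jobs

Maximum matching size: 3
Workers: 3 total, 3 matched, 0 unmatched
Jobs: 3 total, 3 matched, 0 unmatched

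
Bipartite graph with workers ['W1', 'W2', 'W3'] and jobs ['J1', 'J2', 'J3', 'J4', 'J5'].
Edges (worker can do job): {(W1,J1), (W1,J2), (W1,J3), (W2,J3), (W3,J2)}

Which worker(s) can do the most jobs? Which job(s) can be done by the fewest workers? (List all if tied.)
Most versatile: W1 (3 jobs); Least covered: J4, J5 (0 workers)

Worker degrees (jobs they can do): W1:3, W2:1, W3:1
Job degrees (workers who can do it): J1:1, J2:2, J3:2, J4:0, J5:0

Maximum worker degree is 3, achieved by: W1
Minimum job degree is 0, achieved by: J4, J5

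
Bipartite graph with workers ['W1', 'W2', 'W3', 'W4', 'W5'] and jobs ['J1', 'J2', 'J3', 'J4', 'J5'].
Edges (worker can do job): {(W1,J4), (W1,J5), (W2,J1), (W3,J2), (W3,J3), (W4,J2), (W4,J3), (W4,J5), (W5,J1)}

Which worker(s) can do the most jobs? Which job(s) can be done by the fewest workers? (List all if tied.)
Most versatile: W4 (3 jobs); Least covered: J4 (1 workers)

Worker degrees (jobs they can do): W1:2, W2:1, W3:2, W4:3, W5:1
Job degrees (workers who can do it): J1:2, J2:2, J3:2, J4:1, J5:2

Maximum worker degree is 3, achieved by: W4
Minimum job degree is 1, achieved by: J4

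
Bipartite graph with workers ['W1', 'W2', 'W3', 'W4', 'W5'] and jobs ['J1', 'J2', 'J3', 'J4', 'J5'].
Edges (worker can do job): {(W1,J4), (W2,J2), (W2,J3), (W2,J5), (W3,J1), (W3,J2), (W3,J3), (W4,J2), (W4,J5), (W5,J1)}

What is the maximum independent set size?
Maximum independent set = 5

By König's theorem:
- Min vertex cover = Max matching = 5
- Max independent set = Total vertices - Min vertex cover
- Max independent set = 10 - 5 = 5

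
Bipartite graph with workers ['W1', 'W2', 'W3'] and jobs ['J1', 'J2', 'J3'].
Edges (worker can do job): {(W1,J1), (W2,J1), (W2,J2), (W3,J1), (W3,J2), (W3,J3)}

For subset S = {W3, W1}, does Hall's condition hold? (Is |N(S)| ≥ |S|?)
Yes: |N(S)| = 3, |S| = 2

Subset S = {W3, W1}
Neighbors N(S) = {J1, J2, J3}

|N(S)| = 3, |S| = 2
Hall's condition: |N(S)| ≥ |S| is satisfied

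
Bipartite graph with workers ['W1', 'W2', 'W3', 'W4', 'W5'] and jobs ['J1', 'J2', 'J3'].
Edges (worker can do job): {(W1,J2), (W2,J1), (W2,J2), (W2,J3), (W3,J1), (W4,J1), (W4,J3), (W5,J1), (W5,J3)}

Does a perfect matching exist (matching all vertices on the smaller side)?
Yes, perfect matching exists (size 3)

Perfect matching: {(W1,J2), (W3,J1), (W5,J3)}
All 3 vertices on the smaller side are matched.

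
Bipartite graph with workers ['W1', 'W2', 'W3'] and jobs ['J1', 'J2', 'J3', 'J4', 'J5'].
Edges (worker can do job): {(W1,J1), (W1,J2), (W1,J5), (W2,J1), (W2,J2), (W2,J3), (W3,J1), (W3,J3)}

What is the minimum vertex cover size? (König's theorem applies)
Minimum vertex cover size = 3

By König's theorem: in bipartite graphs,
min vertex cover = max matching = 3

Maximum matching has size 3, so minimum vertex cover also has size 3.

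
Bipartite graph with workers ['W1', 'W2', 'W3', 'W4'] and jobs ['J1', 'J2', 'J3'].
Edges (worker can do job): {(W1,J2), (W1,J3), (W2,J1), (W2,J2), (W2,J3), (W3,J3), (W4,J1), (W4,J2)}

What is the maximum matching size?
Maximum matching size = 3

Maximum matching: {(W1,J2), (W3,J3), (W4,J1)}
Size: 3

This assigns 3 workers to 3 distinct jobs.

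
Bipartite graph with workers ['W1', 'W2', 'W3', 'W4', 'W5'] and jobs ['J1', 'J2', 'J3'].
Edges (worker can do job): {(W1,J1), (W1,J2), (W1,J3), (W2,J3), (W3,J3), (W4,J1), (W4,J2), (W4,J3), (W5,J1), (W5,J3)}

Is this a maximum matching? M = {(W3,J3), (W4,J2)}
No, size 2 is not maximum

Proposed matching has size 2.
Maximum matching size for this graph: 3.

This is NOT maximum - can be improved to size 3.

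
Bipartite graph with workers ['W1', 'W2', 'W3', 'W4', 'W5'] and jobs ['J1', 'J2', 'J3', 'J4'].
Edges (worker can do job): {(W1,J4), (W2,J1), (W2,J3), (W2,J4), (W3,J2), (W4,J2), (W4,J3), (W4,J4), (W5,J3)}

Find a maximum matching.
Matching: {(W2,J1), (W3,J2), (W4,J4), (W5,J3)}

Maximum matching (size 4):
  W2 → J1
  W3 → J2
  W4 → J4
  W5 → J3

Each worker is assigned to at most one job, and each job to at most one worker.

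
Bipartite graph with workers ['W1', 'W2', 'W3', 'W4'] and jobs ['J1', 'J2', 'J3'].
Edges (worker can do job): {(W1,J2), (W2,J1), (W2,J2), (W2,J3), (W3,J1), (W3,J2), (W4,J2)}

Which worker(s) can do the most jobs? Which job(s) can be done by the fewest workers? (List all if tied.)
Most versatile: W2 (3 jobs); Least covered: J3 (1 workers)

Worker degrees (jobs they can do): W1:1, W2:3, W3:2, W4:1
Job degrees (workers who can do it): J1:2, J2:4, J3:1

Maximum worker degree is 3, achieved by: W2
Minimum job degree is 1, achieved by: J3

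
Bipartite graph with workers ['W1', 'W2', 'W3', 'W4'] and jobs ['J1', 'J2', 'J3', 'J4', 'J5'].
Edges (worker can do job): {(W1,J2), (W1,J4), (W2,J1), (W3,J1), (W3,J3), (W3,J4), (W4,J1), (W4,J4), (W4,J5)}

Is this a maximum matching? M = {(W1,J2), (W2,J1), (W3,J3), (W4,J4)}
Yes, size 4 is maximum

Proposed matching has size 4.
Maximum matching size for this graph: 4.

This is a maximum matching.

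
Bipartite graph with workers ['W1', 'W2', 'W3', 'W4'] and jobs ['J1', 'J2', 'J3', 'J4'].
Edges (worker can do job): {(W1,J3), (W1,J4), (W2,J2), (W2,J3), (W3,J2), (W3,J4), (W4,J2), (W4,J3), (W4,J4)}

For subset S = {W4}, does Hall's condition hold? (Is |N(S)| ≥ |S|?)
Yes: |N(S)| = 3, |S| = 1

Subset S = {W4}
Neighbors N(S) = {J2, J3, J4}

|N(S)| = 3, |S| = 1
Hall's condition: |N(S)| ≥ |S| is satisfied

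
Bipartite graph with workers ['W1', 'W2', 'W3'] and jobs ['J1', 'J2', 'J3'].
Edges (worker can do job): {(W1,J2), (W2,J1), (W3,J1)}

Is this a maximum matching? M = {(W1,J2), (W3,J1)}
Yes, size 2 is maximum

Proposed matching has size 2.
Maximum matching size for this graph: 2.

This is a maximum matching.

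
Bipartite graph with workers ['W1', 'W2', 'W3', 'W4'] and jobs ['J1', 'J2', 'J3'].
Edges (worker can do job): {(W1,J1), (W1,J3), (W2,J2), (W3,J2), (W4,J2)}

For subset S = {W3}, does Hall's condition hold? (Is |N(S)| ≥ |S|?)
Yes: |N(S)| = 1, |S| = 1

Subset S = {W3}
Neighbors N(S) = {J2}

|N(S)| = 1, |S| = 1
Hall's condition: |N(S)| ≥ |S| is satisfied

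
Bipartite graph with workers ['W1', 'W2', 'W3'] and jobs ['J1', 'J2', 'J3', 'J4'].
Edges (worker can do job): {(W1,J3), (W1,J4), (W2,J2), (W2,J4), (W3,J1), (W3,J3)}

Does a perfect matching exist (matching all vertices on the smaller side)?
Yes, perfect matching exists (size 3)

Perfect matching: {(W1,J3), (W2,J4), (W3,J1)}
All 3 vertices on the smaller side are matched.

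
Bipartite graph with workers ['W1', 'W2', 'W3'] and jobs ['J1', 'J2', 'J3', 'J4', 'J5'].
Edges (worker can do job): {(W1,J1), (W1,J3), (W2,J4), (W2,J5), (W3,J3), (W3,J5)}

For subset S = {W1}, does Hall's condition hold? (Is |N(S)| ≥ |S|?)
Yes: |N(S)| = 2, |S| = 1

Subset S = {W1}
Neighbors N(S) = {J1, J3}

|N(S)| = 2, |S| = 1
Hall's condition: |N(S)| ≥ |S| is satisfied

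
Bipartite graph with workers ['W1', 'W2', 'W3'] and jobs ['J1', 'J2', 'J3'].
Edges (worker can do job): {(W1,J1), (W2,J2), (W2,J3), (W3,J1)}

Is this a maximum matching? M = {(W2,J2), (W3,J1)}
Yes, size 2 is maximum

Proposed matching has size 2.
Maximum matching size for this graph: 2.

This is a maximum matching.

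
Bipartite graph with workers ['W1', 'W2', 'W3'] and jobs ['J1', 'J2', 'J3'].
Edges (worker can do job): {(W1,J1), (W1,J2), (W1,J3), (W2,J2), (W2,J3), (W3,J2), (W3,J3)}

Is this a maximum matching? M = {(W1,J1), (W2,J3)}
No, size 2 is not maximum

Proposed matching has size 2.
Maximum matching size for this graph: 3.

This is NOT maximum - can be improved to size 3.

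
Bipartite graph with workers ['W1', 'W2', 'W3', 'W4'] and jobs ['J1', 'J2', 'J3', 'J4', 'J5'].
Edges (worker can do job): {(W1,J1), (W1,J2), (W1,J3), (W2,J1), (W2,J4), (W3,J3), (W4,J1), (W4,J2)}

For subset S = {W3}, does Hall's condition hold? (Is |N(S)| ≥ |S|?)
Yes: |N(S)| = 1, |S| = 1

Subset S = {W3}
Neighbors N(S) = {J3}

|N(S)| = 1, |S| = 1
Hall's condition: |N(S)| ≥ |S| is satisfied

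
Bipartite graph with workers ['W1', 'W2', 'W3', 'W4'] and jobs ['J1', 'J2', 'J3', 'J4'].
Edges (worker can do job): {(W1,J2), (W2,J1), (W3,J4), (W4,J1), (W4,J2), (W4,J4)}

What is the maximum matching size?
Maximum matching size = 3

Maximum matching: {(W2,J1), (W3,J4), (W4,J2)}
Size: 3

This assigns 3 workers to 3 distinct jobs.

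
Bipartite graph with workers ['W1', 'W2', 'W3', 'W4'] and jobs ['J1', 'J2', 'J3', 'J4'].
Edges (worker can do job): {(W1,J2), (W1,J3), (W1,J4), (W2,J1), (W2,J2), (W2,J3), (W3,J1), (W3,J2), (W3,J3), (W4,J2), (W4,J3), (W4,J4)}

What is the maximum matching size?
Maximum matching size = 4

Maximum matching: {(W1,J4), (W2,J3), (W3,J1), (W4,J2)}
Size: 4

This assigns 4 workers to 4 distinct jobs.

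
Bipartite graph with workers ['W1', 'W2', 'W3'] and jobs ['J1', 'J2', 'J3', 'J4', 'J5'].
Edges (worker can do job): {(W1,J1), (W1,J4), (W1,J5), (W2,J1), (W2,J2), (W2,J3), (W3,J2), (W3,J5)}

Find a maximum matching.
Matching: {(W1,J4), (W2,J1), (W3,J2)}

Maximum matching (size 3):
  W1 → J4
  W2 → J1
  W3 → J2

Each worker is assigned to at most one job, and each job to at most one worker.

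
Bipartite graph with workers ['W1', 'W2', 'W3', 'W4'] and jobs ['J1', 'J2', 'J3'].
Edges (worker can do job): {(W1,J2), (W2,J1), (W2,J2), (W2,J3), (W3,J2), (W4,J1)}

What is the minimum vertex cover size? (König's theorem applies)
Minimum vertex cover size = 3

By König's theorem: in bipartite graphs,
min vertex cover = max matching = 3

Maximum matching has size 3, so minimum vertex cover also has size 3.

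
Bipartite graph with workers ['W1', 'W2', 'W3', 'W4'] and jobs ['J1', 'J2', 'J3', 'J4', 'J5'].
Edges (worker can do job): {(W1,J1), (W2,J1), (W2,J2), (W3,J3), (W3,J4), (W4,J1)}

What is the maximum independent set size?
Maximum independent set = 6

By König's theorem:
- Min vertex cover = Max matching = 3
- Max independent set = Total vertices - Min vertex cover
- Max independent set = 9 - 3 = 6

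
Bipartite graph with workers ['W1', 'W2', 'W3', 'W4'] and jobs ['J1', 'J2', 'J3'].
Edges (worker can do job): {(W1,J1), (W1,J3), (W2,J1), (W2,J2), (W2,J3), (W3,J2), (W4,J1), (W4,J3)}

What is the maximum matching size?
Maximum matching size = 3

Maximum matching: {(W1,J1), (W3,J2), (W4,J3)}
Size: 3

This assigns 3 workers to 3 distinct jobs.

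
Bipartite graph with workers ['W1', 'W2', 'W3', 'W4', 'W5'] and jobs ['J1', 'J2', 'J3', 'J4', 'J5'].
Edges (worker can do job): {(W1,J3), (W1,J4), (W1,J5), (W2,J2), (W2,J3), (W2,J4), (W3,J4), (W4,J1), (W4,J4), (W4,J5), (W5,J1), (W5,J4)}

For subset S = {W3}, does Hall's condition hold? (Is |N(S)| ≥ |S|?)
Yes: |N(S)| = 1, |S| = 1

Subset S = {W3}
Neighbors N(S) = {J4}

|N(S)| = 1, |S| = 1
Hall's condition: |N(S)| ≥ |S| is satisfied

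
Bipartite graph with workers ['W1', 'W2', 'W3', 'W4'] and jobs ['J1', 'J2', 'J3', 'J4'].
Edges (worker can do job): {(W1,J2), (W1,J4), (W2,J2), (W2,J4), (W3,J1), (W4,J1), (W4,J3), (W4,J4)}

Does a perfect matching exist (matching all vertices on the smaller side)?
Yes, perfect matching exists (size 4)

Perfect matching: {(W1,J2), (W2,J4), (W3,J1), (W4,J3)}
All 4 vertices on the smaller side are matched.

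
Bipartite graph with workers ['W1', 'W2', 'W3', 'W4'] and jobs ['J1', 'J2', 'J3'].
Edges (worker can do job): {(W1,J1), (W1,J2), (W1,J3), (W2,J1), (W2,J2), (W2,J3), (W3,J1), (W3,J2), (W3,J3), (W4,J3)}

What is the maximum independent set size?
Maximum independent set = 4

By König's theorem:
- Min vertex cover = Max matching = 3
- Max independent set = Total vertices - Min vertex cover
- Max independent set = 7 - 3 = 4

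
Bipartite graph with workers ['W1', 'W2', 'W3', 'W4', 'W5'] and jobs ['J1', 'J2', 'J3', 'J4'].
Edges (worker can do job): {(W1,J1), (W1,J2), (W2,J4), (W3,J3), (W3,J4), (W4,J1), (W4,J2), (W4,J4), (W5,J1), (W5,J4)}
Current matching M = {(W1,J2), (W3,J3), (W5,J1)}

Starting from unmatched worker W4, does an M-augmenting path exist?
Yes: W4 → J4

An M-augmenting path alternates non-matching / matching edges, starting and ending at unmatched vertices.
Path: W4 → J4
(J4 is unmatched in M, so the path is augmenting.)
Flipping edges along this path would increase |M| from 3 to 4.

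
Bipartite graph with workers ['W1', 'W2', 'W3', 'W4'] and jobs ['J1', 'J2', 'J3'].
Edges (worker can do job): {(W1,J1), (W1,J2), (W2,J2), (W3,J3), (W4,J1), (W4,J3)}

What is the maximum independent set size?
Maximum independent set = 4

By König's theorem:
- Min vertex cover = Max matching = 3
- Max independent set = Total vertices - Min vertex cover
- Max independent set = 7 - 3 = 4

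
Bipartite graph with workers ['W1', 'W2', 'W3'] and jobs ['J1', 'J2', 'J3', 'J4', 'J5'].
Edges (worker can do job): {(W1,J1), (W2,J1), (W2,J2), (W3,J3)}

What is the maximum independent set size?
Maximum independent set = 5

By König's theorem:
- Min vertex cover = Max matching = 3
- Max independent set = Total vertices - Min vertex cover
- Max independent set = 8 - 3 = 5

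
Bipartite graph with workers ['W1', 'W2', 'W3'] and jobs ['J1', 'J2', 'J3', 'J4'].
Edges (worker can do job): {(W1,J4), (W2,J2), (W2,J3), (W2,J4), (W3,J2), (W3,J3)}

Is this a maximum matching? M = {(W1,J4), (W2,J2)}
No, size 2 is not maximum

Proposed matching has size 2.
Maximum matching size for this graph: 3.

This is NOT maximum - can be improved to size 3.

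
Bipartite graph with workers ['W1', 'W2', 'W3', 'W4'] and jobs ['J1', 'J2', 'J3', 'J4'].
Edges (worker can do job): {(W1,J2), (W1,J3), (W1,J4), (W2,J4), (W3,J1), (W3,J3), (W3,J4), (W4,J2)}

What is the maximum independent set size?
Maximum independent set = 4

By König's theorem:
- Min vertex cover = Max matching = 4
- Max independent set = Total vertices - Min vertex cover
- Max independent set = 8 - 4 = 4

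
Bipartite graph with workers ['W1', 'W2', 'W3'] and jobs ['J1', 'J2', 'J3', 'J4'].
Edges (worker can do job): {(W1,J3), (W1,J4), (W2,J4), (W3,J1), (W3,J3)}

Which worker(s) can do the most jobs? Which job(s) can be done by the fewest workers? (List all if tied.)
Most versatile: W1, W3 (2 jobs); Least covered: J2 (0 workers)

Worker degrees (jobs they can do): W1:2, W2:1, W3:2
Job degrees (workers who can do it): J1:1, J2:0, J3:2, J4:2

Maximum worker degree is 2, achieved by: W1, W3
Minimum job degree is 0, achieved by: J2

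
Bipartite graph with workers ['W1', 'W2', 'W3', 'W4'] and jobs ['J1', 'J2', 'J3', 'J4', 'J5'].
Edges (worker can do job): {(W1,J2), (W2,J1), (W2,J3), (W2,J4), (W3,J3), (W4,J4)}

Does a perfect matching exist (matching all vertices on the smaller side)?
Yes, perfect matching exists (size 4)

Perfect matching: {(W1,J2), (W2,J1), (W3,J3), (W4,J4)}
All 4 vertices on the smaller side are matched.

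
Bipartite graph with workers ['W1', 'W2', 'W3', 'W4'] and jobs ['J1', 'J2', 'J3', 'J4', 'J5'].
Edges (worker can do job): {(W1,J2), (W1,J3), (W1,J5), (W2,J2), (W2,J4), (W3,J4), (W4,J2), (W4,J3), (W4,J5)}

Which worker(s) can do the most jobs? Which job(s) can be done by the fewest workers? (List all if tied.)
Most versatile: W1, W4 (3 jobs); Least covered: J1 (0 workers)

Worker degrees (jobs they can do): W1:3, W2:2, W3:1, W4:3
Job degrees (workers who can do it): J1:0, J2:3, J3:2, J4:2, J5:2

Maximum worker degree is 3, achieved by: W1, W4
Minimum job degree is 0, achieved by: J1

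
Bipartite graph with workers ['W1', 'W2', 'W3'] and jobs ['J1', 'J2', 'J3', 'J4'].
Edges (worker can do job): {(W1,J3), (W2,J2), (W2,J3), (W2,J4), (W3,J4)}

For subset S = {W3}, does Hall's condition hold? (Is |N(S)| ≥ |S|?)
Yes: |N(S)| = 1, |S| = 1

Subset S = {W3}
Neighbors N(S) = {J4}

|N(S)| = 1, |S| = 1
Hall's condition: |N(S)| ≥ |S| is satisfied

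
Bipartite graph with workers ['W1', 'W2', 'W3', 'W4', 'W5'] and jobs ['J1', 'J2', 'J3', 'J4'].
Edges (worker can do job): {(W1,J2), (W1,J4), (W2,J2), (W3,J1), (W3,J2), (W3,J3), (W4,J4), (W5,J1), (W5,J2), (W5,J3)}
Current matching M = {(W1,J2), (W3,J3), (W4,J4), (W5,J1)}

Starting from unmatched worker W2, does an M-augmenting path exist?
No augmenting path from W2

Alternating search from W2 reaches jobs: {J2, J4}.
Every reachable job is already matched in M, and following those matched edges back to workers exposes no further unvisited jobs.
No M-augmenting path from W2 exists.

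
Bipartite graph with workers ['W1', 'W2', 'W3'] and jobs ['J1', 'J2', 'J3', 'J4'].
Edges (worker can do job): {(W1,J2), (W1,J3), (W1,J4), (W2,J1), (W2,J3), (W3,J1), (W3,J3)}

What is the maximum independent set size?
Maximum independent set = 4

By König's theorem:
- Min vertex cover = Max matching = 3
- Max independent set = Total vertices - Min vertex cover
- Max independent set = 7 - 3 = 4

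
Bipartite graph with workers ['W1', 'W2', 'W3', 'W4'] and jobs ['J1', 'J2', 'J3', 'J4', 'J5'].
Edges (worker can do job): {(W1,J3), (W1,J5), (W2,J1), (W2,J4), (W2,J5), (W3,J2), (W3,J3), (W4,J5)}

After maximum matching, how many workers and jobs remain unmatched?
Unmatched: 0 workers, 1 jobs

Maximum matching size: 4
Workers: 4 total, 4 matched, 0 unmatched
Jobs: 5 total, 4 matched, 1 unmatched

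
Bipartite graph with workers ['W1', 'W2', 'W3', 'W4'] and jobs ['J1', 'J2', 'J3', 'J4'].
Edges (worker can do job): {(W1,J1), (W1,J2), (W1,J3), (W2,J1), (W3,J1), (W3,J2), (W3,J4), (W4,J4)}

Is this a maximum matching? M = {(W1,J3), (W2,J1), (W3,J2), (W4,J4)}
Yes, size 4 is maximum

Proposed matching has size 4.
Maximum matching size for this graph: 4.

This is a maximum matching.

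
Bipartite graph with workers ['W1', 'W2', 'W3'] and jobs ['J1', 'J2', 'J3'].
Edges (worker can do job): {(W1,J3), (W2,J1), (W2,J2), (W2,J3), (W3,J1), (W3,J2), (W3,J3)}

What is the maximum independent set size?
Maximum independent set = 3

By König's theorem:
- Min vertex cover = Max matching = 3
- Max independent set = Total vertices - Min vertex cover
- Max independent set = 6 - 3 = 3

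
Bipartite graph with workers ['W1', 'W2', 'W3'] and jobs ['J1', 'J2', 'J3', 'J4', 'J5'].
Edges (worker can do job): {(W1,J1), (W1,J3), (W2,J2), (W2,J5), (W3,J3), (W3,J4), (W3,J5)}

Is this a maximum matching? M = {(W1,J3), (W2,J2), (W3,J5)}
Yes, size 3 is maximum

Proposed matching has size 3.
Maximum matching size for this graph: 3.

This is a maximum matching.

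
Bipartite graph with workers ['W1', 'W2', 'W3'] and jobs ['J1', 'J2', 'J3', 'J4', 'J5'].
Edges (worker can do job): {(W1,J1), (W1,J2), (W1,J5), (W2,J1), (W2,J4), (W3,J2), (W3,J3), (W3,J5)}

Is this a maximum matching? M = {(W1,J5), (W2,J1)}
No, size 2 is not maximum

Proposed matching has size 2.
Maximum matching size for this graph: 3.

This is NOT maximum - can be improved to size 3.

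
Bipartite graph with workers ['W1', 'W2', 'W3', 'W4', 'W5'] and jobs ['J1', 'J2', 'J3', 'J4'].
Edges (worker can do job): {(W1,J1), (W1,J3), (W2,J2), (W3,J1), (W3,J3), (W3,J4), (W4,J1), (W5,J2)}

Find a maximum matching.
Matching: {(W1,J3), (W3,J4), (W4,J1), (W5,J2)}

Maximum matching (size 4):
  W1 → J3
  W3 → J4
  W4 → J1
  W5 → J2

Each worker is assigned to at most one job, and each job to at most one worker.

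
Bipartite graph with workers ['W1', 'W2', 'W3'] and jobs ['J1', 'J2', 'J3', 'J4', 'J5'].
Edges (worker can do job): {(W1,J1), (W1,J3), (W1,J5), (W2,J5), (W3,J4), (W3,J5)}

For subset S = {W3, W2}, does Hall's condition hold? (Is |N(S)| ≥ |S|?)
Yes: |N(S)| = 2, |S| = 2

Subset S = {W3, W2}
Neighbors N(S) = {J4, J5}

|N(S)| = 2, |S| = 2
Hall's condition: |N(S)| ≥ |S| is satisfied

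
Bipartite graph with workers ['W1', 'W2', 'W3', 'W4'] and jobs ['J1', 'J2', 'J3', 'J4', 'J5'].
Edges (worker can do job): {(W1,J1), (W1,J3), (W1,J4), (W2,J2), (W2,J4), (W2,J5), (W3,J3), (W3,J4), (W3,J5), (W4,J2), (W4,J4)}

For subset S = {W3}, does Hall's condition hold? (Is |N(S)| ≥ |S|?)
Yes: |N(S)| = 3, |S| = 1

Subset S = {W3}
Neighbors N(S) = {J3, J4, J5}

|N(S)| = 3, |S| = 1
Hall's condition: |N(S)| ≥ |S| is satisfied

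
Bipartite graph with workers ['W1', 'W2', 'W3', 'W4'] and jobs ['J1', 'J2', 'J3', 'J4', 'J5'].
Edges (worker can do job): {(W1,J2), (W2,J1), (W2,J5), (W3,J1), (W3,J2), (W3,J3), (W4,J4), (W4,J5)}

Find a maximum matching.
Matching: {(W1,J2), (W2,J1), (W3,J3), (W4,J5)}

Maximum matching (size 4):
  W1 → J2
  W2 → J1
  W3 → J3
  W4 → J5

Each worker is assigned to at most one job, and each job to at most one worker.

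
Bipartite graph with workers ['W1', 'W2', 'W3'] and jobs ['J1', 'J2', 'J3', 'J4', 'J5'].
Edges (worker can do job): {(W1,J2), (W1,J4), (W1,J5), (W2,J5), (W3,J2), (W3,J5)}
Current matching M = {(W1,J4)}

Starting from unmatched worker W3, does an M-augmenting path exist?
Yes: W3 → J2

An M-augmenting path alternates non-matching / matching edges, starting and ending at unmatched vertices.
Path: W3 → J2
(J2 is unmatched in M, so the path is augmenting.)
Flipping edges along this path would increase |M| from 1 to 2.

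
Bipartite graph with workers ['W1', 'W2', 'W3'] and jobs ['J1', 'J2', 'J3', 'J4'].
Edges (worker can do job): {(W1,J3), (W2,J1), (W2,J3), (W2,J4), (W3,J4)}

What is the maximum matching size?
Maximum matching size = 3

Maximum matching: {(W1,J3), (W2,J1), (W3,J4)}
Size: 3

This assigns 3 workers to 3 distinct jobs.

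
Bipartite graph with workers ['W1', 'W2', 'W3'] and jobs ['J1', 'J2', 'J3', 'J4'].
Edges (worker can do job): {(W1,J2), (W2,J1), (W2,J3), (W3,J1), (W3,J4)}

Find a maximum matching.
Matching: {(W1,J2), (W2,J3), (W3,J4)}

Maximum matching (size 3):
  W1 → J2
  W2 → J3
  W3 → J4

Each worker is assigned to at most one job, and each job to at most one worker.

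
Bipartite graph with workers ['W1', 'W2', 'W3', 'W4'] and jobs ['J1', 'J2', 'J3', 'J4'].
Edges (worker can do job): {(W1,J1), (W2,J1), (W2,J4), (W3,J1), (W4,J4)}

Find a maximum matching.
Matching: {(W3,J1), (W4,J4)}

Maximum matching (size 2):
  W3 → J1
  W4 → J4

Each worker is assigned to at most one job, and each job to at most one worker.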